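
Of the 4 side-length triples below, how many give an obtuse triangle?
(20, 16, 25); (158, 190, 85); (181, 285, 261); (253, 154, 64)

1

(20,16,25): 16²+20² = 656 > 625 = 25² → acute
(158,190,85): 85²+158² = 32189 < 36100 = 190² → obtuse
(181,285,261): 181²+261² = 100882 > 81225 = 285² → acute
(253,154,64): 64+154 ≤ 253, not a triangle
1 of the 4 is obtuse.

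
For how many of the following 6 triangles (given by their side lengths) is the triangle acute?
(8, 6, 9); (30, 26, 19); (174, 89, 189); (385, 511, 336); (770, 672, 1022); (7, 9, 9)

4

(8,6,9): 6²+8² = 100 > 81 = 9² → acute
(30,26,19): 19²+26² = 1037 > 900 = 30² → acute
(174,89,189): 89²+174² = 38197 > 35721 = 189² → acute
(385,511,336): 336²+385² = 261121 = 511² → right
(770,672,1022): 672²+770² = 1044484 = 1022² → right
(7,9,9): 7²+9² = 130 > 81 = 9² → acute
4 of the 6 are acute.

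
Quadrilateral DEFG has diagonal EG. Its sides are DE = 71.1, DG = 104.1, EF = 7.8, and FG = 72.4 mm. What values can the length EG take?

From triangle DEG: |71.1 − 104.1| < EG < 71.1 + 104.1, i.e. 33.0 < EG < 175.2.
From triangle FEG: 64.6 < EG < 80.2.
Both must hold, so EG lies in the intersection.

64.6 < EG < 80.2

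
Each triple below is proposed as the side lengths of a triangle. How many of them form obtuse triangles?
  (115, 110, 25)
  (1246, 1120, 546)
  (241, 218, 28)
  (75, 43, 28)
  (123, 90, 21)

(115,110,25): 25²+110² = 12725 < 13225 = 115² → obtuse
(1246,1120,546): 546²+1120² = 1552516 = 1246² → right
(241,218,28): 28²+218² = 48308 < 58081 = 241² → obtuse
(75,43,28): 28+43 ≤ 75, not a triangle
(123,90,21): 21+90 ≤ 123, not a triangle
2 of the 5 are obtuse.

2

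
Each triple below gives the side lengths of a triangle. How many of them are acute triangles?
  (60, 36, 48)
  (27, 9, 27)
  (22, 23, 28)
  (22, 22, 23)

3

(60,36,48): 36²+48² = 3600 = 60² → right
(27,9,27): 9²+27² = 810 > 729 = 27² → acute
(22,23,28): 22²+23² = 1013 > 784 = 28² → acute
(22,22,23): 22²+22² = 968 > 529 = 23² → acute
3 of the 4 are acute.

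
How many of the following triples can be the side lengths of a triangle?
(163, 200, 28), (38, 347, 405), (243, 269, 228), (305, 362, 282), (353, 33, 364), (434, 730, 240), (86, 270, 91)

(28,163,200): 28+163 ≤ 200 → not valid
(38,347,405): 38+347 ≤ 405 → not valid
(228,243,269): 228+243 > 269 → valid
(282,305,362): 282+305 > 362 → valid
(33,353,364): 33+353 > 364 → valid
(240,434,730): 240+434 ≤ 730 → not valid
(86,91,270): 86+91 ≤ 270 → not valid
3 of the 7 triples form a triangle.

3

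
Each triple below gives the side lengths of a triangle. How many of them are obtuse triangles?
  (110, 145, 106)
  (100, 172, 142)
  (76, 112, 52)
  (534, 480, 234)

1

(110,145,106): 106²+110² = 23336 > 21025 = 145² → acute
(100,172,142): 100²+142² = 30164 > 29584 = 172² → acute
(76,112,52): 52²+76² = 8480 < 12544 = 112² → obtuse
(534,480,234): 234²+480² = 285156 = 534² → right
1 of the 4 is obtuse.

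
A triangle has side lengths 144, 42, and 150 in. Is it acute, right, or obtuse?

right

Compare the square of the longest side to the sum of squares of the other two: 42² + 144² = 22500 = 150².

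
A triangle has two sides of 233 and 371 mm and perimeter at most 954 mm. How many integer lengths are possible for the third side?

212

Triangle inequality: 138 < x < 604. Perimeter ≤ 954 gives x ≤ 954 − 233 − 371 = 350.
So 138 < x ≤ 350; integers 139 through 350: 212 values.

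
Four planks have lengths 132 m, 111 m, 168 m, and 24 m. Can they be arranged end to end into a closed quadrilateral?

Yes

A quadrilateral exists iff every side is shorter than the sum of the others — equivalently, the longest side is less than the sum of the rest.
Longest side 168 < 267 (sum of the remaining 3), so yes.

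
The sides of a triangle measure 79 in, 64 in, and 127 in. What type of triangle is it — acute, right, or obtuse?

obtuse

Compare the square of the longest side to the sum of squares of the other two: 64² + 79² = 10337 < 16129 = 127².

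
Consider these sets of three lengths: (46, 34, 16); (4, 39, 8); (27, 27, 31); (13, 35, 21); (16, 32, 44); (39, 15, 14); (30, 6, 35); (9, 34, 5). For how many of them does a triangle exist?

4

(16,34,46): 16+34 > 46 → valid
(4,8,39): 4+8 ≤ 39 → not valid
(27,27,31): 27+27 > 31 → valid
(13,21,35): 13+21 ≤ 35 → not valid
(16,32,44): 16+32 > 44 → valid
(14,15,39): 14+15 ≤ 39 → not valid
(6,30,35): 6+30 > 35 → valid
(5,9,34): 5+9 ≤ 34 → not valid
4 of the 8 triples form a triangle.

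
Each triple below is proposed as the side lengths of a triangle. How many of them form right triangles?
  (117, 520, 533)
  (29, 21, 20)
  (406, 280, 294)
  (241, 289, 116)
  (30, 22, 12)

3

(117,520,533): 117²+520² = 284089 = 533² → right
(29,21,20): 20²+21² = 841 = 29² → right
(406,280,294): 280²+294² = 164836 = 406² → right
(241,289,116): 116²+241² = 71537 < 83521 = 289² → obtuse
(30,22,12): 12²+22² = 628 < 900 = 30² → obtuse
3 of the 5 are right.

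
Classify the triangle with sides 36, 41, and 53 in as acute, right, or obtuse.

acute

Compare the square of the longest side to the sum of squares of the other two: 36² + 41² = 2977 > 2809 = 53².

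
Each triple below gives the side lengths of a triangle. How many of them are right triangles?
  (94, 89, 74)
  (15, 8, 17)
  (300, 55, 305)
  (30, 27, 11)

(94,89,74): 74²+89² = 13397 > 8836 = 94² → acute
(15,8,17): 8²+15² = 289 = 17² → right
(300,55,305): 55²+300² = 93025 = 305² → right
(30,27,11): 11²+27² = 850 < 900 = 30² → obtuse
2 of the 4 are right.

2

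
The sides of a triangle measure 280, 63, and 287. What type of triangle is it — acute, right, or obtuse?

Compare the square of the longest side to the sum of squares of the other two: 63² + 280² = 82369 = 287².

right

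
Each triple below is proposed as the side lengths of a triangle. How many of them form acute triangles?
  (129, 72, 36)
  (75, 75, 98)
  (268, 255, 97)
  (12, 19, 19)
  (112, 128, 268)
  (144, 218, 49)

3

(129,72,36): 36+72 ≤ 129, not a triangle
(75,75,98): 75²+75² = 11250 > 9604 = 98² → acute
(268,255,97): 97²+255² = 74434 > 71824 = 268² → acute
(12,19,19): 12²+19² = 505 > 361 = 19² → acute
(112,128,268): 112+128 ≤ 268, not a triangle
(144,218,49): 49+144 ≤ 218, not a triangle
3 of the 6 are acute.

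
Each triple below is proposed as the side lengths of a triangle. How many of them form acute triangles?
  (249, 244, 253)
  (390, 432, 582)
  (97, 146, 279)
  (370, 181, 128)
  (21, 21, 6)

2

(249,244,253): 244²+249² = 121537 > 64009 = 253² → acute
(390,432,582): 390²+432² = 338724 = 582² → right
(97,146,279): 97+146 ≤ 279, not a triangle
(370,181,128): 128+181 ≤ 370, not a triangle
(21,21,6): 6²+21² = 477 > 441 = 21² → acute
2 of the 5 are acute.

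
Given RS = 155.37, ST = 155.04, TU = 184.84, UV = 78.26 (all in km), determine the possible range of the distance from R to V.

The maximum is all hops collinear in one direction: 155.37 + 155.04 + 184.84 + 78.26 = 573.51.
The longest hop is 184.84; the others sum to 388.67. Since 184.84 ≤ 388.67, the path can fold back on itself completely, so the minimum distance is 0.

0 ≤ RV ≤ 573.51 km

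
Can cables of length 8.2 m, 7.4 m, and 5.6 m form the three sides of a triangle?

Yes

The longest side is 8.2, and the other two sum to 13.0.
Since 13.0 > 8.2, the triangle inequality holds.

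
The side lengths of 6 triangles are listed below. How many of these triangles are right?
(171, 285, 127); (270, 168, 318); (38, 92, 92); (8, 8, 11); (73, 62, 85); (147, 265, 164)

1

(171,285,127): 127²+171² = 45370 < 81225 = 285² → obtuse
(270,168,318): 168²+270² = 101124 = 318² → right
(38,92,92): 38²+92² = 9908 > 8464 = 92² → acute
(8,8,11): 8²+8² = 128 > 121 = 11² → acute
(73,62,85): 62²+73² = 9173 > 7225 = 85² → acute
(147,265,164): 147²+164² = 48505 < 70225 = 265² → obtuse
1 of the 6 is right.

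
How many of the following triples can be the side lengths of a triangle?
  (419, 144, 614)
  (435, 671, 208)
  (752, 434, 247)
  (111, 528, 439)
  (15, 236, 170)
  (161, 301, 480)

(144,419,614): 144+419 ≤ 614 → not valid
(208,435,671): 208+435 ≤ 671 → not valid
(247,434,752): 247+434 ≤ 752 → not valid
(111,439,528): 111+439 > 528 → valid
(15,170,236): 15+170 ≤ 236 → not valid
(161,301,480): 161+301 ≤ 480 → not valid
1 of the 6 triples forms a triangle.

1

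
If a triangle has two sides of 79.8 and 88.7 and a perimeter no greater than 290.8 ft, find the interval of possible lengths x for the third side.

Triangle inequality alone gives 8.9 < x < 168.5.
The perimeter condition gives x ≤ 290.8 − 79.8 − 88.7 = 122.3.
Intersecting the two: 8.9 < x ≤ 122.3.

8.9 < x ≤ 122.3 ft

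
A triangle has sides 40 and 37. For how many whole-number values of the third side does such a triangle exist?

The third side lies in the open interval (3, 77).
Integers from 4 to 76 inclusive: 76 − 4 + 1 = 73.

73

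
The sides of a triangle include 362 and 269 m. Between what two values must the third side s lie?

By the triangle inequality, s must be less than 362 + 269 = 631 and greater than |362 − 269| = 93.

93 < s < 631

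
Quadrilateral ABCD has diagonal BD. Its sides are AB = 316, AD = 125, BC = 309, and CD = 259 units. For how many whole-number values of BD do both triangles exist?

249

From triangle ABD: 191 < BD < 441.
From triangle CBD: 50 < BD < 568.
Intersection: 191 < BD < 441, so integers 192 through 440: 249 values.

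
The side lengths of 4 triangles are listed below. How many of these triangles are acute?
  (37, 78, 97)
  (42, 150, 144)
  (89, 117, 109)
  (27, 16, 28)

2

(37,78,97): 37²+78² = 7453 < 9409 = 97² → obtuse
(42,150,144): 42²+144² = 22500 = 150² → right
(89,117,109): 89²+109² = 19802 > 13689 = 117² → acute
(27,16,28): 16²+27² = 985 > 784 = 28² → acute
2 of the 4 are acute.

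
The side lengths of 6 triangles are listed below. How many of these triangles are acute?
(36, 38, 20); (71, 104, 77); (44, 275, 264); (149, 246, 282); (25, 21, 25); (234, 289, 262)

5

(36,38,20): 20²+36² = 1696 > 1444 = 38² → acute
(71,104,77): 71²+77² = 10970 > 10816 = 104² → acute
(44,275,264): 44²+264² = 71632 < 75625 = 275² → obtuse
(149,246,282): 149²+246² = 82717 > 79524 = 282² → acute
(25,21,25): 21²+25² = 1066 > 625 = 25² → acute
(234,289,262): 234²+262² = 123400 > 83521 = 289² → acute
5 of the 6 are acute.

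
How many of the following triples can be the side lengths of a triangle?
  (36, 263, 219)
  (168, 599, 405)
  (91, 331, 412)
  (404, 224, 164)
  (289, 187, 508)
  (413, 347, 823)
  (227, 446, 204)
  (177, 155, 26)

2

(36,219,263): 36+219 ≤ 263 → not valid
(168,405,599): 168+405 ≤ 599 → not valid
(91,331,412): 91+331 > 412 → valid
(164,224,404): 164+224 ≤ 404 → not valid
(187,289,508): 187+289 ≤ 508 → not valid
(347,413,823): 347+413 ≤ 823 → not valid
(204,227,446): 204+227 ≤ 446 → not valid
(26,155,177): 26+155 > 177 → valid
2 of the 8 triples form a triangle.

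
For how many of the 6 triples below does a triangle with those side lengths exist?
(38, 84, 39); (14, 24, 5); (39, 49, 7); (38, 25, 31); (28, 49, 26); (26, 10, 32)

(38,39,84): 38+39 ≤ 84 → not valid
(5,14,24): 5+14 ≤ 24 → not valid
(7,39,49): 7+39 ≤ 49 → not valid
(25,31,38): 25+31 > 38 → valid
(26,28,49): 26+28 > 49 → valid
(10,26,32): 10+26 > 32 → valid
3 of the 6 triples form a triangle.

3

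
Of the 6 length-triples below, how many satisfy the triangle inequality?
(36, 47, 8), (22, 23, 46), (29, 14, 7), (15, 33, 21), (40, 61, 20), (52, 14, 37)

(8,36,47): 8+36 ≤ 47 → not valid
(22,23,46): 22+23 ≤ 46 → not valid
(7,14,29): 7+14 ≤ 29 → not valid
(15,21,33): 15+21 > 33 → valid
(20,40,61): 20+40 ≤ 61 → not valid
(14,37,52): 14+37 ≤ 52 → not valid
1 of the 6 triples forms a triangle.

1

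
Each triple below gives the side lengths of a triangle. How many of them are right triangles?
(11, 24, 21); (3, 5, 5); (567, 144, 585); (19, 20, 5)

1

(11,24,21): 11²+21² = 562 < 576 = 24² → obtuse
(3,5,5): 3²+5² = 34 > 25 = 5² → acute
(567,144,585): 144²+567² = 342225 = 585² → right
(19,20,5): 5²+19² = 386 < 400 = 20² → obtuse
1 of the 4 is right.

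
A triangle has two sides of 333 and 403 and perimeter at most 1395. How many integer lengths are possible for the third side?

Triangle inequality: 70 < x < 736. Perimeter ≤ 1395 gives x ≤ 1395 − 333 − 403 = 659.
So 70 < x ≤ 659; integers 71 through 659: 589 values.

589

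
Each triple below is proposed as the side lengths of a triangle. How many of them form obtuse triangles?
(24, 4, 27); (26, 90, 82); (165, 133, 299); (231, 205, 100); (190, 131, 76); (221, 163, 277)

5

(24,4,27): 4²+24² = 592 < 729 = 27² → obtuse
(26,90,82): 26²+82² = 7400 < 8100 = 90² → obtuse
(165,133,299): 133+165 ≤ 299, not a triangle
(231,205,100): 100²+205² = 52025 < 53361 = 231² → obtuse
(190,131,76): 76²+131² = 22937 < 36100 = 190² → obtuse
(221,163,277): 163²+221² = 75410 < 76729 = 277² → obtuse
5 of the 6 are obtuse.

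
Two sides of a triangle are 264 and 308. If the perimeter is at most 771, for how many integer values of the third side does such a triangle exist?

155

Triangle inequality: 44 < x < 572. Perimeter ≤ 771 gives x ≤ 771 − 264 − 308 = 199.
So 44 < x ≤ 199; integers 45 through 199: 155 values.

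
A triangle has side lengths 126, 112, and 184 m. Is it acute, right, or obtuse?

obtuse

Compare the square of the longest side to the sum of squares of the other two: 112² + 126² = 28420 < 33856 = 184².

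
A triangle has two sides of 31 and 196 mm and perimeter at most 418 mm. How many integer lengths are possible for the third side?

Triangle inequality: 165 < x < 227. Perimeter ≤ 418 gives x ≤ 418 − 31 − 196 = 191.
So 165 < x ≤ 191; integers 166 through 191: 26 values.

26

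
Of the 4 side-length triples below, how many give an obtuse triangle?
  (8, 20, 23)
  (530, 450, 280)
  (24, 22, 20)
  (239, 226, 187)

1

(8,20,23): 8²+20² = 464 < 529 = 23² → obtuse
(530,450,280): 280²+450² = 280900 = 530² → right
(24,22,20): 20²+22² = 884 > 576 = 24² → acute
(239,226,187): 187²+226² = 86045 > 57121 = 239² → acute
1 of the 4 is obtuse.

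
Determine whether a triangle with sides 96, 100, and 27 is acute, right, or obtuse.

obtuse

Compare the square of the longest side to the sum of squares of the other two: 27² + 96² = 9945 < 10000 = 100².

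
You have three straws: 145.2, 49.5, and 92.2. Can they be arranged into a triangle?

No

The longest side is 145.2, but the other two sum to only 141.7.
141.7 < 145.2, so the triangle inequality fails.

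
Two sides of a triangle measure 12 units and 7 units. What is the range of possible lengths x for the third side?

5 < x < 19

By the triangle inequality, x must be less than 12 + 7 = 19 and greater than |12 − 7| = 5.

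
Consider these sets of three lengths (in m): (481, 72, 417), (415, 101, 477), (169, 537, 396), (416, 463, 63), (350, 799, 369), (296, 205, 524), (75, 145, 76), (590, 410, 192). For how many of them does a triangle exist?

(72,417,481): 72+417 > 481 → valid
(101,415,477): 101+415 > 477 → valid
(169,396,537): 169+396 > 537 → valid
(63,416,463): 63+416 > 463 → valid
(350,369,799): 350+369 ≤ 799 → not valid
(205,296,524): 205+296 ≤ 524 → not valid
(75,76,145): 75+76 > 145 → valid
(192,410,590): 192+410 > 590 → valid
6 of the 8 triples form a triangle.

6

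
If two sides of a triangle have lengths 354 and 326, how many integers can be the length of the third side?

The third side lies in the open interval (28, 680).
Integers from 29 to 679 inclusive: 679 − 29 + 1 = 651.

651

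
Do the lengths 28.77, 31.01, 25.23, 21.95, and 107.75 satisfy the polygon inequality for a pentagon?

For a pentagon, each side must be shorter than the sum of the others.
Here the longest side is 107.75, but the remaining 4 sides sum to only 106.96.

No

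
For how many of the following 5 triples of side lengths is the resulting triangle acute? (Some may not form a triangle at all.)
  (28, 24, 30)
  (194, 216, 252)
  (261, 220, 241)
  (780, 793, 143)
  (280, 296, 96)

(28,24,30): 24²+28² = 1360 > 900 = 30² → acute
(194,216,252): 194²+216² = 84292 > 63504 = 252² → acute
(261,220,241): 220²+241² = 106481 > 68121 = 261² → acute
(780,793,143): 143²+780² = 628849 = 793² → right
(280,296,96): 96²+280² = 87616 = 296² → right
3 of the 5 are acute.

3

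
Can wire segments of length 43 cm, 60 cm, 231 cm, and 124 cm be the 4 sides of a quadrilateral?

For a quadrilateral, each side must be shorter than the sum of the others.
Here the longest side is 231, but the remaining 3 sides sum to only 227.

No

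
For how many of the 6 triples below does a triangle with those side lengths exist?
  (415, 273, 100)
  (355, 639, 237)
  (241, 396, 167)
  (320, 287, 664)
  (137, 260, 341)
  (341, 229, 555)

3

(100,273,415): 100+273 ≤ 415 → not valid
(237,355,639): 237+355 ≤ 639 → not valid
(167,241,396): 167+241 > 396 → valid
(287,320,664): 287+320 ≤ 664 → not valid
(137,260,341): 137+260 > 341 → valid
(229,341,555): 229+341 > 555 → valid
3 of the 6 triples form a triangle.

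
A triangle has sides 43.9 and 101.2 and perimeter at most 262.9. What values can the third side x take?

57.3 < x ≤ 117.8

Triangle inequality alone gives 57.3 < x < 145.1.
The perimeter condition gives x ≤ 262.9 − 43.9 − 101.2 = 117.8.
Intersecting the two: 57.3 < x ≤ 117.8.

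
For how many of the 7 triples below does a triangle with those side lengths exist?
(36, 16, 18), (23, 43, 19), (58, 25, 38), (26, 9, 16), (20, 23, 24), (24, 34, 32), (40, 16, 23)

3

(16,18,36): 16+18 ≤ 36 → not valid
(19,23,43): 19+23 ≤ 43 → not valid
(25,38,58): 25+38 > 58 → valid
(9,16,26): 9+16 ≤ 26 → not valid
(20,23,24): 20+23 > 24 → valid
(24,32,34): 24+32 > 34 → valid
(16,23,40): 16+23 ≤ 40 → not valid
3 of the 7 triples form a triangle.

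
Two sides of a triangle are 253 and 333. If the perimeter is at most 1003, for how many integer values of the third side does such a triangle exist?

337

Triangle inequality: 80 < x < 586. Perimeter ≤ 1003 gives x ≤ 1003 − 253 − 333 = 417.
So 80 < x ≤ 417; integers 81 through 417: 337 values.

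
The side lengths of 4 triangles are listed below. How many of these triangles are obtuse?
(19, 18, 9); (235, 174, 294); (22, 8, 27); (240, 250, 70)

2

(19,18,9): 9²+18² = 405 > 361 = 19² → acute
(235,174,294): 174²+235² = 85501 < 86436 = 294² → obtuse
(22,8,27): 8²+22² = 548 < 729 = 27² → obtuse
(240,250,70): 70²+240² = 62500 = 250² → right
2 of the 4 are obtuse.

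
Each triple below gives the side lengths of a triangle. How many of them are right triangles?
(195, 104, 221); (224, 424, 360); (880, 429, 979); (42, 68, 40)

(195,104,221): 104²+195² = 48841 = 221² → right
(224,424,360): 224²+360² = 179776 = 424² → right
(880,429,979): 429²+880² = 958441 = 979² → right
(42,68,40): 40²+42² = 3364 < 4624 = 68² → obtuse
3 of the 4 are right.

3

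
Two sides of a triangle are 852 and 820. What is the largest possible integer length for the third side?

The third side must be strictly less than 852 + 820 = 1672.
The largest integer below 1672 is 1671.

1671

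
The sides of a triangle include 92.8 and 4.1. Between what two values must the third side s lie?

By the triangle inequality, s must be less than 92.8 + 4.1 = 96.9 and greater than |92.8 − 4.1| = 88.7.

88.7 < s < 96.9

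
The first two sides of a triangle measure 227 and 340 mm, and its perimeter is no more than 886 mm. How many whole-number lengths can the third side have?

Triangle inequality: 113 < x < 567. Perimeter ≤ 886 gives x ≤ 886 − 227 − 340 = 319.
So 113 < x ≤ 319; integers 114 through 319: 206 values.

206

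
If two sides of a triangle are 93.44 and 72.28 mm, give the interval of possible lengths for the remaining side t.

By the triangle inequality, t must be less than 93.44 + 72.28 = 165.72 and greater than |93.44 − 72.28| = 21.16.

21.16 < t < 165.72 (mm)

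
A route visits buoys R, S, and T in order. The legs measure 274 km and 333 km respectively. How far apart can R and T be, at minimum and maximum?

By the triangle inequality, |274 − 333| ≤ RT ≤ 274 + 333.

59 ≤ RT ≤ 607 km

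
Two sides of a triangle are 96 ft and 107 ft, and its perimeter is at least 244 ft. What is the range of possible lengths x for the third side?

41 ≤ x < 203 ft

Triangle inequality alone gives 11 < x < 203.
The perimeter condition gives x ≥ 244 − 96 − 107 = 41.
Intersecting the two: 41 ≤ x < 203.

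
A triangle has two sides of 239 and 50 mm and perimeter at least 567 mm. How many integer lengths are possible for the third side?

Triangle inequality: 189 < x < 289. Perimeter ≥ 567 gives x ≥ 567 − 239 − 50 = 278.
So 278 ≤ x < 289; integers 278 through 288: 11 values.

11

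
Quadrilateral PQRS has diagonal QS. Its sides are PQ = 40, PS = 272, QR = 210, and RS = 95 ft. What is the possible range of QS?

232 < QS < 305

From triangle PQS: |40 − 272| < QS < 40 + 272, i.e. 232 < QS < 312.
From triangle RQS: 115 < QS < 305.
Both must hold, so QS lies in the intersection.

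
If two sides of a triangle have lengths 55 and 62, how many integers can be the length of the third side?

The third side lies in the open interval (7, 117).
Integers from 8 to 116 inclusive: 116 − 8 + 1 = 109.

109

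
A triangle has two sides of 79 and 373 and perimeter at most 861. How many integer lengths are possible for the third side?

115

Triangle inequality: 294 < x < 452. Perimeter ≤ 861 gives x ≤ 861 − 79 − 373 = 409.
So 294 < x ≤ 409; integers 295 through 409: 115 values.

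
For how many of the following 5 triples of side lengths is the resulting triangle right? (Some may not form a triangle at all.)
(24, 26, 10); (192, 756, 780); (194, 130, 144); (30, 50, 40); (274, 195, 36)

(24,26,10): 10²+24² = 676 = 26² → right
(192,756,780): 192²+756² = 608400 = 780² → right
(194,130,144): 130²+144² = 37636 = 194² → right
(30,50,40): 30²+40² = 2500 = 50² → right
(274,195,36): 36+195 ≤ 274, not a triangle
4 of the 5 are right.

4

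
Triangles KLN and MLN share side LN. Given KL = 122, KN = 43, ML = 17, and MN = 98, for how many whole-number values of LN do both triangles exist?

From triangle KLN: 79 < LN < 165.
From triangle MLN: 81 < LN < 115.
Intersection: 81 < LN < 115, so integers 82 through 114: 33 values.

33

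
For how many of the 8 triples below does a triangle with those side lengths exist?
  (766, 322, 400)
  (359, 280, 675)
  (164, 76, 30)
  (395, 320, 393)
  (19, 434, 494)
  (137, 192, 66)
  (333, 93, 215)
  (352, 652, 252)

2

(322,400,766): 322+400 ≤ 766 → not valid
(280,359,675): 280+359 ≤ 675 → not valid
(30,76,164): 30+76 ≤ 164 → not valid
(320,393,395): 320+393 > 395 → valid
(19,434,494): 19+434 ≤ 494 → not valid
(66,137,192): 66+137 > 192 → valid
(93,215,333): 93+215 ≤ 333 → not valid
(252,352,652): 252+352 ≤ 652 → not valid
2 of the 8 triples form a triangle.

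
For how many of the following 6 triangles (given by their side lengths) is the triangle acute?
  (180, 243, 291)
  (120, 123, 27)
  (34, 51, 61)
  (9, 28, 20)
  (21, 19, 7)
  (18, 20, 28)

2

(180,243,291): 180²+243² = 91449 > 84681 = 291² → acute
(120,123,27): 27²+120² = 15129 = 123² → right
(34,51,61): 34²+51² = 3757 > 3721 = 61² → acute
(9,28,20): 9²+20² = 481 < 784 = 28² → obtuse
(21,19,7): 7²+19² = 410 < 441 = 21² → obtuse
(18,20,28): 18²+20² = 724 < 784 = 28² → obtuse
2 of the 6 are acute.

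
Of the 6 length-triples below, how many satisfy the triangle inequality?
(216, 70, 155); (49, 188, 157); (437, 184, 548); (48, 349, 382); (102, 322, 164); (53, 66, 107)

5

(70,155,216): 70+155 > 216 → valid
(49,157,188): 49+157 > 188 → valid
(184,437,548): 184+437 > 548 → valid
(48,349,382): 48+349 > 382 → valid
(102,164,322): 102+164 ≤ 322 → not valid
(53,66,107): 53+66 > 107 → valid
5 of the 6 triples form a triangle.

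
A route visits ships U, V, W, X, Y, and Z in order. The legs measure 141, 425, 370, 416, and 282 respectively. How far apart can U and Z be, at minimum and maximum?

0 ≤ UZ ≤ 1634

The maximum is all hops collinear in one direction: 141 + 425 + 370 + 416 + 282 = 1634.
The longest hop is 425; the others sum to 1209. Since 425 ≤ 1209, the path can fold back on itself completely, so the minimum distance is 0.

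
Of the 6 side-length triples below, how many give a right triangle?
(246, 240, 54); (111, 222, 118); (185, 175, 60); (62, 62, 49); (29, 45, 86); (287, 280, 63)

3

(246,240,54): 54²+240² = 60516 = 246² → right
(111,222,118): 111²+118² = 26245 < 49284 = 222² → obtuse
(185,175,60): 60²+175² = 34225 = 185² → right
(62,62,49): 49²+62² = 6245 > 3844 = 62² → acute
(29,45,86): 29+45 ≤ 86, not a triangle
(287,280,63): 63²+280² = 82369 = 287² → right
3 of the 6 are right.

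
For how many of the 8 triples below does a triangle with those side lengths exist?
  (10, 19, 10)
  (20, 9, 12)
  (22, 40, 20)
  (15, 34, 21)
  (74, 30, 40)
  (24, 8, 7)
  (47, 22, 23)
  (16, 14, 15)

5

(10,10,19): 10+10 > 19 → valid
(9,12,20): 9+12 > 20 → valid
(20,22,40): 20+22 > 40 → valid
(15,21,34): 15+21 > 34 → valid
(30,40,74): 30+40 ≤ 74 → not valid
(7,8,24): 7+8 ≤ 24 → not valid
(22,23,47): 22+23 ≤ 47 → not valid
(14,15,16): 14+15 > 16 → valid
5 of the 8 triples form a triangle.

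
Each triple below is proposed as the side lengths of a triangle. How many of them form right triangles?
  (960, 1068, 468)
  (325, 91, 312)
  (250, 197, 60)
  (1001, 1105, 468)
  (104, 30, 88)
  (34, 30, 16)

(960,1068,468): 468²+960² = 1140624 = 1068² → right
(325,91,312): 91²+312² = 105625 = 325² → right
(250,197,60): 60²+197² = 42409 < 62500 = 250² → obtuse
(1001,1105,468): 468²+1001² = 1221025 = 1105² → right
(104,30,88): 30²+88² = 8644 < 10816 = 104² → obtuse
(34,30,16): 16²+30² = 1156 = 34² → right
4 of the 6 are right.

4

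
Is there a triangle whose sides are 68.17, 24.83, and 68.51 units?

The longest side is 68.51, and the other two sum to 93.00.
Since 93.00 > 68.51, the triangle inequality holds.

Yes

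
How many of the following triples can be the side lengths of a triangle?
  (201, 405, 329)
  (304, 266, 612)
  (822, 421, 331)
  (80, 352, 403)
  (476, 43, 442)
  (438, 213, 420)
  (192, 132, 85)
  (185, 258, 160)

(201,329,405): 201+329 > 405 → valid
(266,304,612): 266+304 ≤ 612 → not valid
(331,421,822): 331+421 ≤ 822 → not valid
(80,352,403): 80+352 > 403 → valid
(43,442,476): 43+442 > 476 → valid
(213,420,438): 213+420 > 438 → valid
(85,132,192): 85+132 > 192 → valid
(160,185,258): 160+185 > 258 → valid
6 of the 8 triples form a triangle.

6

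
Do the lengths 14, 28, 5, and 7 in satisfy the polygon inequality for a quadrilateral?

No

For a quadrilateral, each side must be shorter than the sum of the others.
Here the longest side is 28, but the remaining 3 sides sum to only 26.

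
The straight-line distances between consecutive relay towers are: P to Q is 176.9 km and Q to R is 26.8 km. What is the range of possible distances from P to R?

150.1 ≤ PR ≤ 203.7 km

By the triangle inequality, |176.9 − 26.8| ≤ PR ≤ 176.9 + 26.8.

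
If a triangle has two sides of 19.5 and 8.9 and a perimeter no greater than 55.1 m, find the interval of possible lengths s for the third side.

10.6 < s ≤ 26.7

Triangle inequality alone gives 10.6 < s < 28.4.
The perimeter condition gives s ≤ 55.1 − 19.5 − 8.9 = 26.7.
Intersecting the two: 10.6 < s ≤ 26.7.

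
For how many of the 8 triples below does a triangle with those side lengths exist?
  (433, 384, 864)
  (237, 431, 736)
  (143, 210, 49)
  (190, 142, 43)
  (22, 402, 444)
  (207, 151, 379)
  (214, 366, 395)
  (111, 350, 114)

(384,433,864): 384+433 ≤ 864 → not valid
(237,431,736): 237+431 ≤ 736 → not valid
(49,143,210): 49+143 ≤ 210 → not valid
(43,142,190): 43+142 ≤ 190 → not valid
(22,402,444): 22+402 ≤ 444 → not valid
(151,207,379): 151+207 ≤ 379 → not valid
(214,366,395): 214+366 > 395 → valid
(111,114,350): 111+114 ≤ 350 → not valid
1 of the 8 triples forms a triangle.

1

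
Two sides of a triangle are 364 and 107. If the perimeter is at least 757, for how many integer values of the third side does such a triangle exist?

185

Triangle inequality: 257 < x < 471. Perimeter ≥ 757 gives x ≥ 757 − 364 − 107 = 286.
So 286 ≤ x < 471; integers 286 through 470: 185 values.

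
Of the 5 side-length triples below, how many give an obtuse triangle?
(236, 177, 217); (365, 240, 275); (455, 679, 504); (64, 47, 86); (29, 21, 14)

2

(236,177,217): 177²+217² = 78418 > 55696 = 236² → acute
(365,240,275): 240²+275² = 133225 = 365² → right
(455,679,504): 455²+504² = 461041 = 679² → right
(64,47,86): 47²+64² = 6305 < 7396 = 86² → obtuse
(29,21,14): 14²+21² = 637 < 841 = 29² → obtuse
2 of the 5 are obtuse.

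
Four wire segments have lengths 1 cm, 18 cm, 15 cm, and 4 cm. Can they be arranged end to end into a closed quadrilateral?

A quadrilateral exists iff every side is shorter than the sum of the others — equivalently, the longest side is less than the sum of the rest.
Longest side 18 < 20 (sum of the remaining 3), so yes.

Yes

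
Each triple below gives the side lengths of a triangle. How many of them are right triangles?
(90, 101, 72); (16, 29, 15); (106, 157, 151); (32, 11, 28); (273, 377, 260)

(90,101,72): 72²+90² = 13284 > 10201 = 101² → acute
(16,29,15): 15²+16² = 481 < 841 = 29² → obtuse
(106,157,151): 106²+151² = 34037 > 24649 = 157² → acute
(32,11,28): 11²+28² = 905 < 1024 = 32² → obtuse
(273,377,260): 260²+273² = 142129 = 377² → right
1 of the 5 is right.

1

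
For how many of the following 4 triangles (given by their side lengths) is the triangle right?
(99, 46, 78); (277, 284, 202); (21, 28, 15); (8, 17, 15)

(99,46,78): 46²+78² = 8200 < 9801 = 99² → obtuse
(277,284,202): 202²+277² = 117533 > 80656 = 284² → acute
(21,28,15): 15²+21² = 666 < 784 = 28² → obtuse
(8,17,15): 8²+15² = 289 = 17² → right
1 of the 4 is right.

1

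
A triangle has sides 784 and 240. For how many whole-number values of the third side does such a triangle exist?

The third side lies in the open interval (544, 1024).
Integers from 545 to 1023 inclusive: 1023 − 545 + 1 = 479.

479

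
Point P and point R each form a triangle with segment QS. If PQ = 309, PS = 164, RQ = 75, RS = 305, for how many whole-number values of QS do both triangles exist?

149

From triangle PQS: 145 < QS < 473.
From triangle RQS: 230 < QS < 380.
Intersection: 230 < QS < 380, so integers 231 through 379: 149 values.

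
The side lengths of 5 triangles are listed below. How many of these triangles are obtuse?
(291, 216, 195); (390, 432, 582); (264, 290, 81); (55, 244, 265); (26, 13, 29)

2

(291,216,195): 195²+216² = 84681 = 291² → right
(390,432,582): 390²+432² = 338724 = 582² → right
(264,290,81): 81²+264² = 76257 < 84100 = 290² → obtuse
(55,244,265): 55²+244² = 62561 < 70225 = 265² → obtuse
(26,13,29): 13²+26² = 845 > 841 = 29² → acute
2 of the 5 are obtuse.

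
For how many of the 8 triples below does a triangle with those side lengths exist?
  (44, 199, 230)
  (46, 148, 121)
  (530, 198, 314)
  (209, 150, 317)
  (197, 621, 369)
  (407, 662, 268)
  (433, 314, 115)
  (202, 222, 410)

5

(44,199,230): 44+199 > 230 → valid
(46,121,148): 46+121 > 148 → valid
(198,314,530): 198+314 ≤ 530 → not valid
(150,209,317): 150+209 > 317 → valid
(197,369,621): 197+369 ≤ 621 → not valid
(268,407,662): 268+407 > 662 → valid
(115,314,433): 115+314 ≤ 433 → not valid
(202,222,410): 202+222 > 410 → valid
5 of the 8 triples form a triangle.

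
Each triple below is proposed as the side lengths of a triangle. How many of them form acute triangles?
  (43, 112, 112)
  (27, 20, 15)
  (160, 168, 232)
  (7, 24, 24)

2

(43,112,112): 43²+112² = 14393 > 12544 = 112² → acute
(27,20,15): 15²+20² = 625 < 729 = 27² → obtuse
(160,168,232): 160²+168² = 53824 = 232² → right
(7,24,24): 7²+24² = 625 > 576 = 24² → acute
2 of the 4 are acute.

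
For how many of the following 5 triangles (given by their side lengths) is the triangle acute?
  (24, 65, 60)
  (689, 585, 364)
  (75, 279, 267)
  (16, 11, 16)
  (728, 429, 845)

(24,65,60): 24²+60² = 4176 < 4225 = 65² → obtuse
(689,585,364): 364²+585² = 474721 = 689² → right
(75,279,267): 75²+267² = 76914 < 77841 = 279² → obtuse
(16,11,16): 11²+16² = 377 > 256 = 16² → acute
(728,429,845): 429²+728² = 714025 = 845² → right
1 of the 5 is acute.

1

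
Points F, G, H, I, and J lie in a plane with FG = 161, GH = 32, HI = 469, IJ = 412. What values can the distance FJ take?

0 ≤ FJ ≤ 1074

The maximum is all hops collinear in one direction: 161 + 32 + 469 + 412 = 1074.
The longest hop is 469; the others sum to 605. Since 469 ≤ 605, the path can fold back on itself completely, so the minimum distance is 0.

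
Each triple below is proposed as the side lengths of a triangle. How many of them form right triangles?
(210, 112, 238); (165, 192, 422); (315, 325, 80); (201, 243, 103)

(210,112,238): 112²+210² = 56644 = 238² → right
(165,192,422): 165+192 ≤ 422, not a triangle
(315,325,80): 80²+315² = 105625 = 325² → right
(201,243,103): 103²+201² = 51010 < 59049 = 243² → obtuse
2 of the 4 are right.

2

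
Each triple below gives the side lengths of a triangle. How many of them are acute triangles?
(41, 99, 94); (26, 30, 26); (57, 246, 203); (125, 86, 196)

(41,99,94): 41²+94² = 10517 > 9801 = 99² → acute
(26,30,26): 26²+26² = 1352 > 900 = 30² → acute
(57,246,203): 57²+203² = 44458 < 60516 = 246² → obtuse
(125,86,196): 86²+125² = 23021 < 38416 = 196² → obtuse
2 of the 4 are acute.

2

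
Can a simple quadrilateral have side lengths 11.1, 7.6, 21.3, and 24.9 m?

Yes

A quadrilateral exists iff every side is shorter than the sum of the others — equivalently, the longest side is less than the sum of the rest.
Longest side 24.9 < 40.0 (sum of the remaining 3), so yes.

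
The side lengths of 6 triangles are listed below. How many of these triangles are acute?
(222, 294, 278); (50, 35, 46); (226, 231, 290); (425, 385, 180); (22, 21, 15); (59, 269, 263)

(222,294,278): 222²+278² = 126568 > 86436 = 294² → acute
(50,35,46): 35²+46² = 3341 > 2500 = 50² → acute
(226,231,290): 226²+231² = 104437 > 84100 = 290² → acute
(425,385,180): 180²+385² = 180625 = 425² → right
(22,21,15): 15²+21² = 666 > 484 = 22² → acute
(59,269,263): 59²+263² = 72650 > 72361 = 269² → acute
5 of the 6 are acute.

5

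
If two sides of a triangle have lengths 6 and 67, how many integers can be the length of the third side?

The third side lies in the open interval (61, 73).
Integers from 62 to 72 inclusive: 72 − 62 + 1 = 11.

11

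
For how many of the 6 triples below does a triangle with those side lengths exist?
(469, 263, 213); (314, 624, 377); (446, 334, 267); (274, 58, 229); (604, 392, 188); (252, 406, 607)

5

(213,263,469): 213+263 > 469 → valid
(314,377,624): 314+377 > 624 → valid
(267,334,446): 267+334 > 446 → valid
(58,229,274): 58+229 > 274 → valid
(188,392,604): 188+392 ≤ 604 → not valid
(252,406,607): 252+406 > 607 → valid
5 of the 6 triples form a triangle.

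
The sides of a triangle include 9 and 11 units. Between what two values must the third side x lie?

By the triangle inequality, x must be less than 9 + 11 = 20 and greater than |9 − 11| = 2.

2 < x < 20 (units)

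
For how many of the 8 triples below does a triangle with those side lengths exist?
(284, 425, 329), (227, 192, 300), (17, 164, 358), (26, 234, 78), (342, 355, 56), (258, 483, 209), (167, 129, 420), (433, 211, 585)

4

(284,329,425): 284+329 > 425 → valid
(192,227,300): 192+227 > 300 → valid
(17,164,358): 17+164 ≤ 358 → not valid
(26,78,234): 26+78 ≤ 234 → not valid
(56,342,355): 56+342 > 355 → valid
(209,258,483): 209+258 ≤ 483 → not valid
(129,167,420): 129+167 ≤ 420 → not valid
(211,433,585): 211+433 > 585 → valid
4 of the 8 triples form a triangle.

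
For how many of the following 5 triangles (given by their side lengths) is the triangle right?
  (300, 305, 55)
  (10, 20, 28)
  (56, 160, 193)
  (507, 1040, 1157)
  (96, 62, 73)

(300,305,55): 55²+300² = 93025 = 305² → right
(10,20,28): 10²+20² = 500 < 784 = 28² → obtuse
(56,160,193): 56²+160² = 28736 < 37249 = 193² → obtuse
(507,1040,1157): 507²+1040² = 1338649 = 1157² → right
(96,62,73): 62²+73² = 9173 < 9216 = 96² → obtuse
2 of the 5 are right.

2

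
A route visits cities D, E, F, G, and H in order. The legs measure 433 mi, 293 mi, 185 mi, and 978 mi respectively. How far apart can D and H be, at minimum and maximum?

67 ≤ DH ≤ 1889 mi

The maximum is all hops collinear in one direction: 433 + 293 + 185 + 978 = 1889.
The longest hop is 978; the others sum to 911. Folding the others back against it leaves at least 978 − 911 = 67.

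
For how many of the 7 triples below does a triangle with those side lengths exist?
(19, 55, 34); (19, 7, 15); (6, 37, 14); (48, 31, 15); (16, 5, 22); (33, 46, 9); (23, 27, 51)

(19,34,55): 19+34 ≤ 55 → not valid
(7,15,19): 7+15 > 19 → valid
(6,14,37): 6+14 ≤ 37 → not valid
(15,31,48): 15+31 ≤ 48 → not valid
(5,16,22): 5+16 ≤ 22 → not valid
(9,33,46): 9+33 ≤ 46 → not valid
(23,27,51): 23+27 ≤ 51 → not valid
1 of the 7 triples forms a triangle.

1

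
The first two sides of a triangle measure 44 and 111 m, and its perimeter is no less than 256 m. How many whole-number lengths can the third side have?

Triangle inequality: 67 < x < 155. Perimeter ≥ 256 gives x ≥ 256 − 44 − 111 = 101.
So 101 ≤ x < 155; integers 101 through 154: 54 values.

54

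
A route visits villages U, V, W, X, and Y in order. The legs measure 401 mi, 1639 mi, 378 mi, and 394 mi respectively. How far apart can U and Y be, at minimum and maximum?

466 ≤ UY ≤ 2812 mi

The maximum is all hops collinear in one direction: 401 + 1639 + 378 + 394 = 2812.
The longest hop is 1639; the others sum to 1173. Folding the others back against it leaves at least 1639 − 1173 = 466.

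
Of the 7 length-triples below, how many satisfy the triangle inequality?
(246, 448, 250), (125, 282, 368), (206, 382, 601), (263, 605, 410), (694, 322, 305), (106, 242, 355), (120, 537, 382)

3

(246,250,448): 246+250 > 448 → valid
(125,282,368): 125+282 > 368 → valid
(206,382,601): 206+382 ≤ 601 → not valid
(263,410,605): 263+410 > 605 → valid
(305,322,694): 305+322 ≤ 694 → not valid
(106,242,355): 106+242 ≤ 355 → not valid
(120,382,537): 120+382 ≤ 537 → not valid
3 of the 7 triples form a triangle.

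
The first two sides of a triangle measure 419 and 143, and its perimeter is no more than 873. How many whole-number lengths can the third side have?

Triangle inequality: 276 < x < 562. Perimeter ≤ 873 gives x ≤ 873 − 419 − 143 = 311.
So 276 < x ≤ 311; integers 277 through 311: 35 values.

35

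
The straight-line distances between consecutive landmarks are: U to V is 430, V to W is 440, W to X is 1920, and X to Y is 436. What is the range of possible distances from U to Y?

The maximum is all hops collinear in one direction: 430 + 440 + 1920 + 436 = 3226.
The longest hop is 1920; the others sum to 1306. Folding the others back against it leaves at least 1920 − 1306 = 614.

614 ≤ UY ≤ 3226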